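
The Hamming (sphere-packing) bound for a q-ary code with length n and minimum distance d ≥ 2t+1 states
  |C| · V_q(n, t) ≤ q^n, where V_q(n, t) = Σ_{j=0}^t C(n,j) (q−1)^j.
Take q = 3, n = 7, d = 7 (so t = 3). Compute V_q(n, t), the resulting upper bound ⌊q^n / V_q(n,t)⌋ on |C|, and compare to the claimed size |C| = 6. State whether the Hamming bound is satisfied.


V_q(n, t) = 379, q^n = 2187, Hamming bound = 5, |C| = 6 > bound (violated).

Step 1: Compute V_q(n, t) = Σ_{j=0}^3 C(n, j) (q−1)^j.
  j = 0: C(7,0)·(2)^0 = 1·1 = 1.
  j = 1: C(7,1)·(2)^1 = 7·2 = 14.
  j = 2: C(7,2)·(2)^2 = 21·4 = 84.
  j = 3: C(7,3)·(2)^3 = 35·8 = 280.
  V_q(n, t) = 1 + 14 + 84 + 280 = 379.
Step 2: q^n = 3^7 = 2187.
Step 3: Hamming bound ⌊q^n / V_q(n,t)⌋ = ⌊2187/379⌋ = 5.
Step 4: Compare |C| = 6 to 5: violated.
The claimed |C| lies above the Hamming bound, so no 3-ary code of length 7 with d ≥ 7 can have 6 codewords.


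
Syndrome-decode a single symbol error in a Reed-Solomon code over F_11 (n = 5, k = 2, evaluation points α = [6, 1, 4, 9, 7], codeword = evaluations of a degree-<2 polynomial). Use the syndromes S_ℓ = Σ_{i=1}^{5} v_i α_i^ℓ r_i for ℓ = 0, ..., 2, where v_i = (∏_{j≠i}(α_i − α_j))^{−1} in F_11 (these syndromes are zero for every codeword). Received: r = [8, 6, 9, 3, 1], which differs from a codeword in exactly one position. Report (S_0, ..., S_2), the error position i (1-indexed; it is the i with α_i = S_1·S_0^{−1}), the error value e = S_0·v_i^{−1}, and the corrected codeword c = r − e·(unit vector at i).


S = (1, 6, 3), error at position 1, error magnitude e = 8, c = [0, 6, 9, 3, 1].

Step 1: column multipliers v_i = (∏_{j≠i}(α_i − α_j))^{−1} mod 11.
  i = 1 (α = 6): (6−1)(6−4)(6−9)(6−7) = 5·2·(−3)·(−1) = 30 ≡ 8, so v_1 = 8^{−1} = 7 (mod 11).
  i = 2 (α = 1): (1−6)(1−4)(1−9)(1−7) = (−5)·(−3)·(−8)·(−6) = 720 ≡ 5, so v_2 = 5^{−1} = 9 (mod 11).
  i = 3 (α = 4): (4−6)(4−1)(4−9)(4−7) = (−2)·3·(−5)·(−3) = −90 ≡ 9, so v_3 = 9^{−1} = 5 (mod 11).
  i = 4 (α = 9): (9−6)(9−1)(9−4)(9−7) = 3·8·5·2 = 240 ≡ 9, so v_4 = 9^{−1} = 5 (mod 11).
  i = 5 (α = 7): (7−6)(7−1)(7−4)(7−9) = 1·6·3·(−2) = −36 ≡ 8, so v_5 = 8^{−1} = 7 (mod 11).
  v = [7, 9, 5, 5, 7].
Step 2: syndromes of r = [8, 6, 9, 3, 1] (all sums mod 11).
  S_0 = Σ v_i r_i = 7·8 + 9·6 + 5·9 + 5·3 + 7·1 = 177 ≡ 1.
  S_1 = Σ v_i α_i r_i = 7·6·8 + 9·1·6 + 5·4·9 + 5·9·3 + 7·7·1 = 754 ≡ 6.
  α_i^2 mod 11 = [3, 1, 5, 4, 5].
  S_2 = Σ v_i α_i^2 r_i = 7·3·8 + 9·1·6 + 5·5·9 + 5·4·3 + 7·5·1 = 542 ≡ 3.
  S = (1, 6, 3) ≠ 0, so r is not a codeword (an error is present).
Step 3: locate the error. For a single error e at position i, S_ℓ = v_i·e·α_i^ℓ, so α_err = S_1/S_0.
  S_0^{−1} = 1^{−1} = 1 (mod 11), so α_err = 6·1 = 6 ≡ 6 = α_1. Error position i = 1.
  Consistency check: S_2/S_1 = 3·2 = 6 ≡ 6 = α_err ✓ (single-error assumption holds).
Step 4: error magnitude e = S_0/v_1 = S_0·∏_{j≠1}(α_1 − α_j) = 1·8 = 8 ≡ 8 (mod 11).
Step 5: correct position 1: c_1 = r_1 − e = 8 − 8 ≡ 0 (mod 11). Hence c = [0, 6, 9, 3, 1].
  Check: interpolating c through the α_i gives m(x) = 5 + 1·x (degree < 2) with m(α_i) = c_i for every i, so c is indeed a codeword.


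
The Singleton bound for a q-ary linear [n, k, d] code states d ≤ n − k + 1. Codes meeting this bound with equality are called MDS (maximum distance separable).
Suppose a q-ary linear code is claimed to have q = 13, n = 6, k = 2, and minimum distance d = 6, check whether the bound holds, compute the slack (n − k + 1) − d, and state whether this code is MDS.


Singleton RHS = n − k + 1 = 5, slack = -1, bound violated (no such code; not MDS).

Singleton bound: d ≤ n − k + 1.
Here n = 6, k = 2, so n − k + 1 = 5.
Given d = 6, check d ≤ 5: NO.
Slack = (n − k + 1) − d = -1.
The slack is negative: d = 6 exceeds n − k + 1 = 5 by 1, so the Singleton bound is violated and no linear [6, 2, 6]_13 code can exist. In particular it is not MDS (MDS requires d = n − k + 1 exactly).
Description: the claimed parameters are [6, 2, 6]_13; such a code would be impossible (violates the Singleton bound).


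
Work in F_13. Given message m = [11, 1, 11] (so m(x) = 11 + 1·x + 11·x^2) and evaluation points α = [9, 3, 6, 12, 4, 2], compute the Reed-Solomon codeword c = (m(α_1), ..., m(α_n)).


c = [1, 9, 10, 8, 9, 5]

Message polynomial: m(x) = 11 + 1·x + 11·x^2 (mod 13).
For each evaluation point α_i, compute m(α_i) mod 13:
  α_1 = 9: Horner steps 11 → 9 → 1, so m(9) = 1.
  α_2 = 3: Horner steps 11 → 8 → 9, so m(3) = 9.
  α_3 = 6: Horner steps 11 → 2 → 10, so m(6) = 10.
  α_4 = 12: Horner steps 11 → 3 → 8, so m(12) = 8.
  α_5 = 4: Horner steps 11 → 6 → 9, so m(4) = 9.
  α_6 = 2: Horner steps 11 → 10 → 5, so m(2) = 5.
Codeword c = [1, 9, 10, 8, 9, 5] ∈ F_13^6.


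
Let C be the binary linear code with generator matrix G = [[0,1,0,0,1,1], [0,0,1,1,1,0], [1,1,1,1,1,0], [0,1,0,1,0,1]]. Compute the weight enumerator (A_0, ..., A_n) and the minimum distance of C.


Weight distribution: A_0 = 1, A_1 = 1, A_2 = 2, A_3 = 6, A_4 = 5, A_5 = 1. Minimum distance d = 1.

Enumerate all 2^4 = 16 messages m ∈ F_2^4.
For each, compute codeword c = mG in F_2^6, then tally its weight.
  m = 0000 → c = 000000, weight = 0.
  m = 1000 → c = 010011, weight = 3.
  m = 0100 → c = 001110, weight = 3.
  m = 1100 → c = 011101, weight = 4.
  m = 0010 → c = 111110, weight = 5.
  m = 1010 → c = 101101, weight = 4.
  m = 0110 → c = 110000, weight = 2.
  m = 1110 → c = 100011, weight = 3.
  m = 0001 → c = 010101, weight = 3.
  m = 1001 → c = 000110, weight = 2.
  m = 0101 → c = 011011, weight = 4.
  m = 1101 → c = 001000, weight = 1.
  m = 0011 → c = 101011, weight = 4.
  m = 1011 → c = 111000, weight = 3.
  m = 0111 → c = 100101, weight = 3.
  m = 1111 → c = 110110, weight = 4.
Tally weights:
  weight 0: 1 codewords.
  weight 1: 1 codewords.
  weight 2: 2 codewords.
  weight 3: 6 codewords.
  weight 4: 5 codewords.
  weight 5: 1 codewords.
Minimum distance d = smallest w > 0 with A_w > 0 = 1.
Sanity: Σ A_w = 16 = 2^4 = 16 ✓.


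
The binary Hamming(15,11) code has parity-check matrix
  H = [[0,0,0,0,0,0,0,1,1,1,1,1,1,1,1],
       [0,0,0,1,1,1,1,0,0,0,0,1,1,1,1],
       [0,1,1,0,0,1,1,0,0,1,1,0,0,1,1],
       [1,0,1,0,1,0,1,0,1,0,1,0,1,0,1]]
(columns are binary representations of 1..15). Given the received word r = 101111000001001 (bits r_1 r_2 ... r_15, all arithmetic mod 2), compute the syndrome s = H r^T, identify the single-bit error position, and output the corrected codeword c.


s = (0, 1, 1, 0)^T, error position = 6, corrected codeword c = 101110000001001

Compute s = H r^T mod 2 one row at a time:
  s_1 = 0 + 0 + 0 + 0 + 1 + 0 + 0 + 1 = 2 ≡ 0 (mod 2).
  s_2 = 1 + 1 + 1 + 0 + 1 + 0 + 0 + 1 = 5 ≡ 1 (mod 2).
  s_3 = 0 + 1 + 1 + 0 + 0 + 0 + 0 + 1 = 3 ≡ 1 (mod 2).
  s_4 = 1 + 1 + 1 + 0 + 0 + 0 + 0 + 1 = 4 ≡ 0 (mod 2).
s = (0, 1, 1, 0)^T — this equals column 6 of H (binary 0110), so error is at position 6.
Correct: flip bit 6 of r = 101111000001001 to get c = 101110000001001.


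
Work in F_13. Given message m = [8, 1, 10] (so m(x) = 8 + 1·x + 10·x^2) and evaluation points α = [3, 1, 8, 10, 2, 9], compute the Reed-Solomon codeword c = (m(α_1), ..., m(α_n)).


c = [10, 6, 6, 4, 11, 8]

Message polynomial: m(x) = 8 + 1·x + 10·x^2 (mod 13).
For each evaluation point α_i, compute m(α_i) mod 13:
  α_1 = 3: Horner steps 10 → 5 → 10, so m(3) = 10.
  α_2 = 1: Horner steps 10 → 11 → 6, so m(1) = 6.
  α_3 = 8: Horner steps 10 → 3 → 6, so m(8) = 6.
  α_4 = 10: Horner steps 10 → 10 → 4, so m(10) = 4.
  α_5 = 2: Horner steps 10 → 8 → 11, so m(2) = 11.
  α_6 = 9: Horner steps 10 → 0 → 8, so m(9) = 8.
Codeword c = [10, 6, 6, 4, 11, 8] ∈ F_13^6.


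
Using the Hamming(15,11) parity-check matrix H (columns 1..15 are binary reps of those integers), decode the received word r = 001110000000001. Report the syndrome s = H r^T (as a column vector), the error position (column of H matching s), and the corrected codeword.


s = (1, 1, 0, 1)^T, error position = 13, corrected codeword c = 001110000000101

Compute s = H r^T mod 2 one row at a time:
  s_1 = 0 + 0 + 0 + 0 + 0 + 0 + 0 + 1 = 1 ≡ 1 (mod 2).
  s_2 = 1 + 1 + 0 + 0 + 0 + 0 + 0 + 1 = 3 ≡ 1 (mod 2).
  s_3 = 0 + 1 + 0 + 0 + 0 + 0 + 0 + 1 = 2 ≡ 0 (mod 2).
  s_4 = 0 + 1 + 1 + 0 + 0 + 0 + 0 + 1 = 3 ≡ 1 (mod 2).
s = (1, 1, 0, 1)^T — this equals column 13 of H (binary 1101), so error is at position 13.
Correct: flip bit 13 of r = 001110000000001 to get c = 001110000000101.


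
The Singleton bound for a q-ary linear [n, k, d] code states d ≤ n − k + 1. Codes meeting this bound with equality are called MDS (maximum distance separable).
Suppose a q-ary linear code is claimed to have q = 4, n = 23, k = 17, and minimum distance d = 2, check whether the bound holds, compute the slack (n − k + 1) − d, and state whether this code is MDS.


Singleton RHS = n − k + 1 = 7, slack = 5, bound satisfied, not MDS.

Singleton bound: d ≤ n − k + 1.
Here n = 23, k = 17, so n − k + 1 = 7.
Given d = 2, check d ≤ 7: YES.
Slack = (n − k + 1) − d = 5.
The code is NOT MDS (slack = 5 > 0).
Description: the claimed parameters are [23, 17, 2]_4; such a code would be non-MDS.


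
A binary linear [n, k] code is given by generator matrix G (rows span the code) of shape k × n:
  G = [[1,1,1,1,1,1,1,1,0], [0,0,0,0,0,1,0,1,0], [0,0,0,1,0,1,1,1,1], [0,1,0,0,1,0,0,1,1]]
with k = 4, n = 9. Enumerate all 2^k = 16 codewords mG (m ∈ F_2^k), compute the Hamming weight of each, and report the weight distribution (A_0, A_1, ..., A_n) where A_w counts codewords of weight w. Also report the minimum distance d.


Weight distribution: A_0 = 1, A_2 = 1, A_3 = 3, A_4 = 2, A_5 = 4, A_6 = 3, A_7 = 1, A_8 = 1. Minimum distance d = 2.

Enumerate all 2^4 = 16 messages m ∈ F_2^4.
For each, compute codeword c = mG in F_2^9, then tally its weight.
  m = 0000 → c = 000000000, weight = 0.
  m = 1000 → c = 111111110, weight = 8.
  m = 0100 → c = 000001010, weight = 2.
  m = 1100 → c = 111110100, weight = 6.
  m = 0010 → c = 000101111, weight = 5.
  m = 1010 → c = 111010001, weight = 5.
  m = 0110 → c = 000100101, weight = 3.
  m = 1110 → c = 111011011, weight = 7.
  m = 0001 → c = 010010011, weight = 4.
  m = 1001 → c = 101101101, weight = 6.
  m = 0101 → c = 010011001, weight = 4.
  m = 1101 → c = 101100111, weight = 6.
  m = 0011 → c = 010111100, weight = 5.
  m = 1011 → c = 101000010, weight = 3.
  m = 0111 → c = 010110110, weight = 5.
  m = 1111 → c = 101001000, weight = 3.
Tally weights:
  weight 0: 1 codewords.
  weight 2: 1 codewords.
  weight 3: 3 codewords.
  weight 4: 2 codewords.
  weight 5: 4 codewords.
  weight 6: 3 codewords.
  weight 7: 1 codewords.
  weight 8: 1 codewords.
Minimum distance d = smallest w > 0 with A_w > 0 = 2.
Sanity: Σ A_w = 16 = 2^4 = 16 ✓.


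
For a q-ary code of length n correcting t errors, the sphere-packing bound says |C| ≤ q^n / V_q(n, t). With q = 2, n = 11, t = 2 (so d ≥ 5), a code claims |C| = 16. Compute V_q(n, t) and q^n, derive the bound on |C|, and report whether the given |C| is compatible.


V_q(n, t) = 67, q^n = 2048, Hamming bound = 30, |C| = 16 ≤ bound (satisfied).

Step 1: Compute V_q(n, t) = Σ_{j=0}^2 C(n, j) (q−1)^j.
  j = 0: C(11,0)·(1)^0 = 1·1 = 1.
  j = 1: C(11,1)·(1)^1 = 11·1 = 11.
  j = 2: C(11,2)·(1)^2 = 55·1 = 55.
  V_q(n, t) = 1 + 11 + 55 = 67.
Step 2: q^n = 2^11 = 2048.
Step 3: Hamming bound ⌊q^n / V_q(n,t)⌋ = ⌊2048/67⌋ = 30.
Step 4: Compare |C| = 16 to 30: satisfied.
The claimed |C| lies below the Hamming bound.


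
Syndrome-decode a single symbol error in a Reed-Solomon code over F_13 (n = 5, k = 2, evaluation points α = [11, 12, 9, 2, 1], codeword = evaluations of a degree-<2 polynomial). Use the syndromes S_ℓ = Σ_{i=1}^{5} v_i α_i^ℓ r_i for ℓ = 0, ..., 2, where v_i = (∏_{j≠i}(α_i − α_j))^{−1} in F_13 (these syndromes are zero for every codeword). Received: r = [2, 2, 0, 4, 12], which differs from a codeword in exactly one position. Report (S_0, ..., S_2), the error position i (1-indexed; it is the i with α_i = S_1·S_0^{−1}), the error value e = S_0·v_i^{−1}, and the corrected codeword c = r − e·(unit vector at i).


S = (9, 8, 10), error at position 1, error magnitude e = 5, c = [10, 2, 0, 4, 12].

Step 1: column multipliers v_i = (∏_{j≠i}(α_i − α_j))^{−1} mod 13.
  i = 1 (α = 11): (11−12)(11−9)(11−2)(11−1) = (−1)·2·9·10 = −180 ≡ 2, so v_1 = 2^{−1} = 7 (mod 13).
  i = 2 (α = 12): (12−11)(12−9)(12−2)(12−1) = 1·3·10·11 = 330 ≡ 5, so v_2 = 5^{−1} = 8 (mod 13).
  i = 3 (α = 9): (9−11)(9−12)(9−2)(9−1) = (−2)·(−3)·7·8 = 336 ≡ 11, so v_3 = 11^{−1} = 6 (mod 13).
  i = 4 (α = 2): (2−11)(2−12)(2−9)(2−1) = (−9)·(−10)·(−7)·1 = −630 ≡ 7, so v_4 = 7^{−1} = 2 (mod 13).
  i = 5 (α = 1): (1−11)(1−12)(1−9)(1−2) = (−10)·(−11)·(−8)·(−1) = 880 ≡ 9, so v_5 = 9^{−1} = 3 (mod 13).
  v = [7, 8, 6, 2, 3].
Step 2: syndromes of r = [2, 2, 0, 4, 12] (all sums mod 13).
  S_0 = Σ v_i r_i = 7·2 + 8·2 + 6·0 + 2·4 + 3·12 = 74 ≡ 9.
  S_1 = Σ v_i α_i r_i = 7·11·2 + 8·12·2 + 6·9·0 + 2·2·4 + 3·1·12 = 398 ≡ 8.
  α_i^2 mod 13 = [4, 1, 3, 4, 1].
  S_2 = Σ v_i α_i^2 r_i = 7·4·2 + 8·1·2 + 6·3·0 + 2·4·4 + 3·1·12 = 140 ≡ 10.
  S = (9, 8, 10) ≠ 0, so r is not a codeword (an error is present).
Step 3: locate the error. For a single error e at position i, S_ℓ = v_i·e·α_i^ℓ, so α_err = S_1/S_0.
  S_0^{−1} = 9^{−1} = 3 (mod 13), so α_err = 8·3 = 24 ≡ 11 = α_1. Error position i = 1.
  Consistency check: S_2/S_1 = 10·5 = 50 ≡ 11 = α_err ✓ (single-error assumption holds).
Step 4: error magnitude e = S_0/v_1 = S_0·∏_{j≠1}(α_1 − α_j) = 9·2 = 18 ≡ 5 (mod 13).
Step 5: correct position 1: c_1 = r_1 − e = 2 − 5 ≡ 10 (mod 13). Hence c = [10, 2, 0, 4, 12].
  Check: interpolating c through the α_i gives m(x) = 7 + 5·x (degree < 2) with m(α_i) = c_i for every i, so c is indeed a codeword.


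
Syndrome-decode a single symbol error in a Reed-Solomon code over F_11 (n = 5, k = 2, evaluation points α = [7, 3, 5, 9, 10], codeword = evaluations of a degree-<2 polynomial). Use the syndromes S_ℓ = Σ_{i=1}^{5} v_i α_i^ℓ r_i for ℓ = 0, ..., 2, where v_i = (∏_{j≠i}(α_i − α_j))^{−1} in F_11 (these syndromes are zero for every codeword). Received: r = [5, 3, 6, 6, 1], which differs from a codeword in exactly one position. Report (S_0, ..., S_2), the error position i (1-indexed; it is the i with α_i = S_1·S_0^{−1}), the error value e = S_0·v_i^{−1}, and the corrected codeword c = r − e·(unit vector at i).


S = (3, 4, 9), error at position 3, error magnitude e = 2, c = [5, 3, 4, 6, 1].

Step 1: column multipliers v_i = (∏_{j≠i}(α_i − α_j))^{−1} mod 11.
  i = 1 (α = 7): (7−3)(7−5)(7−9)(7−10) = 4·2·(−2)·(−3) = 48 ≡ 4, so v_1 = 4^{−1} = 3 (mod 11).
  i = 2 (α = 3): (3−7)(3−5)(3−9)(3−10) = (−4)·(−2)·(−6)·(−7) = 336 ≡ 6, so v_2 = 6^{−1} = 2 (mod 11).
  i = 3 (α = 5): (5−7)(5−3)(5−9)(5−10) = (−2)·2·(−4)·(−5) = −80 ≡ 8, so v_3 = 8^{−1} = 7 (mod 11).
  i = 4 (α = 9): (9−7)(9−3)(9−5)(9−10) = 2·6·4·(−1) = −48 ≡ 7, so v_4 = 7^{−1} = 8 (mod 11).
  i = 5 (α = 10): (10−7)(10−3)(10−5)(10−9) = 3·7·5·1 = 105 ≡ 6, so v_5 = 6^{−1} = 2 (mod 11).
  v = [3, 2, 7, 8, 2].
Step 2: syndromes of r = [5, 3, 6, 6, 1] (all sums mod 11).
  S_0 = Σ v_i r_i = 3·5 + 2·3 + 7·6 + 8·6 + 2·1 = 113 ≡ 3.
  S_1 = Σ v_i α_i r_i = 3·7·5 + 2·3·3 + 7·5·6 + 8·9·6 + 2·10·1 = 785 ≡ 4.
  α_i^2 mod 11 = [5, 9, 3, 4, 1].
  S_2 = Σ v_i α_i^2 r_i = 3·5·5 + 2·9·3 + 7·3·6 + 8·4·6 + 2·1·1 = 449 ≡ 9.
  S = (3, 4, 9) ≠ 0, so r is not a codeword (an error is present).
Step 3: locate the error. For a single error e at position i, S_ℓ = v_i·e·α_i^ℓ, so α_err = S_1/S_0.
  S_0^{−1} = 3^{−1} = 4 (mod 11), so α_err = 4·4 = 16 ≡ 5 = α_3. Error position i = 3.
  Consistency check: S_2/S_1 = 9·3 = 27 ≡ 5 = α_err ✓ (single-error assumption holds).
Step 4: error magnitude e = S_0/v_3 = S_0·∏_{j≠3}(α_3 − α_j) = 3·8 = 24 ≡ 2 (mod 11).
Step 5: correct position 3: c_3 = r_3 − e = 6 − 2 ≡ 4 (mod 11). Hence c = [5, 3, 4, 6, 1].
  Check: interpolating c through the α_i gives m(x) = 7 + 6·x (degree < 2) with m(α_i) = c_i for every i, so c is indeed a codeword.


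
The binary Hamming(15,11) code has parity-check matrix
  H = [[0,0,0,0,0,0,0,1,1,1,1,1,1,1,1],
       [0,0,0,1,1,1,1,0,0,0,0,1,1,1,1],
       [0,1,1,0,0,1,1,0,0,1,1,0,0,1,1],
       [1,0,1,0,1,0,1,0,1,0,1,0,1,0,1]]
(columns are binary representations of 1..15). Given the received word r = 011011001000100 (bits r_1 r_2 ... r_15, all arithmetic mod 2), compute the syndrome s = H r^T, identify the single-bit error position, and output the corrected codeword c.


s = (0, 1, 1, 0)^T, error position = 6, corrected codeword c = 011010001000100

Compute s = H r^T mod 2 one row at a time:
  s_1 = 0 + 1 + 0 + 0 + 0 + 1 + 0 + 0 = 2 ≡ 0 (mod 2).
  s_2 = 0 + 1 + 1 + 0 + 0 + 1 + 0 + 0 = 3 ≡ 1 (mod 2).
  s_3 = 1 + 1 + 1 + 0 + 0 + 0 + 0 + 0 = 3 ≡ 1 (mod 2).
  s_4 = 0 + 1 + 1 + 0 + 1 + 0 + 1 + 0 = 4 ≡ 0 (mod 2).
s = (0, 1, 1, 0)^T — this equals column 6 of H (binary 0110), so error is at position 6.
Correct: flip bit 6 of r = 011011001000100 to get c = 011010001000100.


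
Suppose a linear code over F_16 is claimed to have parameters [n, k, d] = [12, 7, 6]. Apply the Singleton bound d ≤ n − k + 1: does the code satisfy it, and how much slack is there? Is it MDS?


Singleton RHS = n − k + 1 = 6, slack = 0, bound satisfied, MDS.

Singleton bound: d ≤ n − k + 1.
Here n = 12, k = 7, so n − k + 1 = 6.
Given d = 6, check d ≤ 6: YES.
Slack = (n − k + 1) − d = 0.
The code is MDS (slack = 0).
Description: the claimed parameters are [12, 7, 6]_16; such a code would be MDS (meets Singleton bound).


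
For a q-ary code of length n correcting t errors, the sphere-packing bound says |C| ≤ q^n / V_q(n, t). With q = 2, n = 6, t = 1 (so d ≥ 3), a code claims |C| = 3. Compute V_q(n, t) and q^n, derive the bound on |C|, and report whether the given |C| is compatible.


V_q(n, t) = 7, q^n = 64, Hamming bound = 9, |C| = 3 ≤ bound (satisfied).

Step 1: Compute V_q(n, t) = Σ_{j=0}^1 C(n, j) (q−1)^j.
  j = 0: C(6,0)·(1)^0 = 1·1 = 1.
  j = 1: C(6,1)·(1)^1 = 6·1 = 6.
  V_q(n, t) = 1 + 6 = 7.
Step 2: q^n = 2^6 = 64.
Step 3: Hamming bound ⌊q^n / V_q(n,t)⌋ = ⌊64/7⌋ = 9.
Step 4: Compare |C| = 3 to 9: satisfied.
The claimed |C| lies below the Hamming bound.


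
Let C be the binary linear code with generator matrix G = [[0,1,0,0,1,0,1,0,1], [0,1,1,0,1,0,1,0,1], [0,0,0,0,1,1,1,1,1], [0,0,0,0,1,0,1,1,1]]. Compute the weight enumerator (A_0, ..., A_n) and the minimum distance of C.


Weight distribution: A_0 = 1, A_1 = 2, A_2 = 2, A_3 = 2, A_4 = 3, A_5 = 4, A_6 = 2. Minimum distance d = 1.

Enumerate all 2^4 = 16 messages m ∈ F_2^4.
For each, compute codeword c = mG in F_2^9, then tally its weight.
  m = 0000 → c = 000000000, weight = 0.
  m = 1000 → c = 010010101, weight = 4.
  m = 0100 → c = 011010101, weight = 5.
  m = 1100 → c = 001000000, weight = 1.
  m = 0010 → c = 000011111, weight = 5.
  m = 1010 → c = 010001010, weight = 3.
  m = 0110 → c = 011001010, weight = 4.
  m = 1110 → c = 001011111, weight = 6.
  m = 0001 → c = 000010111, weight = 4.
  m = 1001 → c = 010000010, weight = 2.
  m = 0101 → c = 011000010, weight = 3.
  m = 1101 → c = 001010111, weight = 5.
  m = 0011 → c = 000001000, weight = 1.
  m = 1011 → c = 010011101, weight = 5.
  m = 0111 → c = 011011101, weight = 6.
  m = 1111 → c = 001001000, weight = 2.
Tally weights:
  weight 0: 1 codewords.
  weight 1: 2 codewords.
  weight 2: 2 codewords.
  weight 3: 2 codewords.
  weight 4: 3 codewords.
  weight 5: 4 codewords.
  weight 6: 2 codewords.
Minimum distance d = smallest w > 0 with A_w > 0 = 1.
Sanity: Σ A_w = 16 = 2^4 = 16 ✓.


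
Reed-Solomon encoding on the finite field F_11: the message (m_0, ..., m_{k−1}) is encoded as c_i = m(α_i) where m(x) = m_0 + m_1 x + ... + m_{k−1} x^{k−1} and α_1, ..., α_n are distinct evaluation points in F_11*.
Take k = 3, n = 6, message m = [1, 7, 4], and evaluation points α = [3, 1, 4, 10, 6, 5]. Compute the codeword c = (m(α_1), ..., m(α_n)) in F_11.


c = [3, 1, 5, 9, 0, 4]

Message polynomial: m(x) = 1 + 7·x + 4·x^2 (mod 11).
For each evaluation point α_i, compute m(α_i) mod 11:
  α_1 = 3: Horner steps 4 → 8 → 3, so m(3) = 3.
  α_2 = 1: Horner steps 4 → 0 → 1, so m(1) = 1.
  α_3 = 4: Horner steps 4 → 1 → 5, so m(4) = 5.
  α_4 = 10: Horner steps 4 → 3 → 9, so m(10) = 9.
  α_5 = 6: Horner steps 4 → 9 → 0, so m(6) = 0.
  α_6 = 5: Horner steps 4 → 5 → 4, so m(5) = 4.
Codeword c = [3, 1, 5, 9, 0, 4] ∈ F_11^6.


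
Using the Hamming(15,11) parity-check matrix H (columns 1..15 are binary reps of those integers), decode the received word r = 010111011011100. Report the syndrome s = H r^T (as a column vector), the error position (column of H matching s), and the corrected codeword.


s = (1, 1, 1, 0)^T, error position = 14, corrected codeword c = 010111011011110

Compute s = H r^T mod 2 one row at a time:
  s_1 = 1 + 1 + 0 + 1 + 1 + 1 + 0 + 0 = 5 ≡ 1 (mod 2).
  s_2 = 1 + 1 + 1 + 0 + 1 + 1 + 0 + 0 = 5 ≡ 1 (mod 2).
  s_3 = 1 + 0 + 1 + 0 + 0 + 1 + 0 + 0 = 3 ≡ 1 (mod 2).
  s_4 = 0 + 0 + 1 + 0 + 1 + 1 + 1 + 0 = 4 ≡ 0 (mod 2).
s = (1, 1, 1, 0)^T — this equals column 14 of H (binary 1110), so error is at position 14.
Correct: flip bit 14 of r = 010111011011100 to get c = 010111011011110.


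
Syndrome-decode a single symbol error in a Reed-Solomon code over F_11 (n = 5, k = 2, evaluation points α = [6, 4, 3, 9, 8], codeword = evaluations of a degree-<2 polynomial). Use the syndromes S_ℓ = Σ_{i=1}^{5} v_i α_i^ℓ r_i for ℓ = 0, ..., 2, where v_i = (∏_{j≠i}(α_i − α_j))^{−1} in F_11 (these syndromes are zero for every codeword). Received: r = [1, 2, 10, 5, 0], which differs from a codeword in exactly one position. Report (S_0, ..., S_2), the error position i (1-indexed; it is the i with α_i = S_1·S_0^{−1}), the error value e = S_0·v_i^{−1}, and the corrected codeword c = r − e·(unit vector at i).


S = (1, 3, 9), error at position 3, error magnitude e = 2, c = [1, 2, 8, 5, 0].

Step 1: column multipliers v_i = (∏_{j≠i}(α_i − α_j))^{−1} mod 11.
  i = 1 (α = 6): (6−4)(6−3)(6−9)(6−8) = 2·3·(−3)·(−2) = 36 ≡ 3, so v_1 = 3^{−1} = 4 (mod 11).
  i = 2 (α = 4): (4−6)(4−3)(4−9)(4−8) = (−2)·1·(−5)·(−4) = −40 ≡ 4, so v_2 = 4^{−1} = 3 (mod 11).
  i = 3 (α = 3): (3−6)(3−4)(3−9)(3−8) = (−3)·(−1)·(−6)·(−5) = 90 ≡ 2, so v_3 = 2^{−1} = 6 (mod 11).
  i = 4 (α = 9): (9−6)(9−4)(9−3)(9−8) = 3·5·6·1 = 90 ≡ 2, so v_4 = 2^{−1} = 6 (mod 11).
  i = 5 (α = 8): (8−6)(8−4)(8−3)(8−9) = 2·4·5·(−1) = −40 ≡ 4, so v_5 = 4^{−1} = 3 (mod 11).
  v = [4, 3, 6, 6, 3].
Step 2: syndromes of r = [1, 2, 10, 5, 0] (all sums mod 11).
  S_0 = Σ v_i r_i = 4·1 + 3·2 + 6·10 + 6·5 + 3·0 = 100 ≡ 1.
  S_1 = Σ v_i α_i r_i = 4·6·1 + 3·4·2 + 6·3·10 + 6·9·5 + 3·8·0 = 498 ≡ 3.
  α_i^2 mod 11 = [3, 5, 9, 4, 9].
  S_2 = Σ v_i α_i^2 r_i = 4·3·1 + 3·5·2 + 6·9·10 + 6·4·5 + 3·9·0 = 702 ≡ 9.
  S = (1, 3, 9) ≠ 0, so r is not a codeword (an error is present).
Step 3: locate the error. For a single error e at position i, S_ℓ = v_i·e·α_i^ℓ, so α_err = S_1/S_0.
  S_0^{−1} = 1^{−1} = 1 (mod 11), so α_err = 3·1 = 3 ≡ 3 = α_3. Error position i = 3.
  Consistency check: S_2/S_1 = 9·4 = 36 ≡ 3 = α_err ✓ (single-error assumption holds).
Step 4: error magnitude e = S_0/v_3 = S_0·∏_{j≠3}(α_3 − α_j) = 1·2 = 2 ≡ 2 (mod 11).
Step 5: correct position 3: c_3 = r_3 − e = 10 − 2 ≡ 8 (mod 11). Hence c = [1, 2, 8, 5, 0].
  Check: interpolating c through the α_i gives m(x) = 4 + 5·x (degree < 2) with m(α_i) = c_i for every i, so c is indeed a codeword.


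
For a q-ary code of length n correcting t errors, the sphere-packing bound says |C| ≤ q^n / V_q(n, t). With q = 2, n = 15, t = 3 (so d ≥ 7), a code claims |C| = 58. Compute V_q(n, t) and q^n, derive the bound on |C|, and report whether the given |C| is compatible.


V_q(n, t) = 576, q^n = 32768, Hamming bound = 56, |C| = 58 > bound (violated).

Step 1: Compute V_q(n, t) = Σ_{j=0}^3 C(n, j) (q−1)^j.
  j = 0: C(15,0)·(1)^0 = 1·1 = 1.
  j = 1: C(15,1)·(1)^1 = 15·1 = 15.
  j = 2: C(15,2)·(1)^2 = 105·1 = 105.
  j = 3: C(15,3)·(1)^3 = 455·1 = 455.
  V_q(n, t) = 1 + 15 + 105 + 455 = 576.
Step 2: q^n = 2^15 = 32768.
Step 3: Hamming bound ⌊q^n / V_q(n,t)⌋ = ⌊32768/576⌋ = 56.
Step 4: Compare |C| = 58 to 56: violated.
The claimed |C| lies above the Hamming bound, so no 2-ary code of length 15 with d ≥ 7 can have 58 codewords.


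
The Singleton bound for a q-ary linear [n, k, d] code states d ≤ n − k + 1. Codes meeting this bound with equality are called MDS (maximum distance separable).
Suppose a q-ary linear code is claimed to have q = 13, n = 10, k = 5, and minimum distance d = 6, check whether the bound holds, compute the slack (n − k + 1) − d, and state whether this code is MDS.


Singleton RHS = n − k + 1 = 6, slack = 0, bound satisfied, MDS.

Singleton bound: d ≤ n − k + 1.
Here n = 10, k = 5, so n − k + 1 = 6.
Given d = 6, check d ≤ 6: YES.
Slack = (n − k + 1) − d = 0.
The code is MDS (slack = 0).
Description: the claimed parameters are [10, 5, 6]_13; such a code would be MDS (meets Singleton bound).


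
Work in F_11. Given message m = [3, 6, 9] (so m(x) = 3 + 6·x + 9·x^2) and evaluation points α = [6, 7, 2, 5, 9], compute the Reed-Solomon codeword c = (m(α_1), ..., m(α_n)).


c = [0, 2, 7, 5, 5]

Message polynomial: m(x) = 3 + 6·x + 9·x^2 (mod 11).
For each evaluation point α_i, compute m(α_i) mod 11:
  α_1 = 6: Horner steps 9 → 5 → 0, so m(6) = 0.
  α_2 = 7: Horner steps 9 → 3 → 2, so m(7) = 2.
  α_3 = 2: Horner steps 9 → 2 → 7, so m(2) = 7.
  α_4 = 5: Horner steps 9 → 7 → 5, so m(5) = 5.
  α_5 = 9: Horner steps 9 → 10 → 5, so m(9) = 5.
Codeword c = [0, 2, 7, 5, 5] ∈ F_11^5.


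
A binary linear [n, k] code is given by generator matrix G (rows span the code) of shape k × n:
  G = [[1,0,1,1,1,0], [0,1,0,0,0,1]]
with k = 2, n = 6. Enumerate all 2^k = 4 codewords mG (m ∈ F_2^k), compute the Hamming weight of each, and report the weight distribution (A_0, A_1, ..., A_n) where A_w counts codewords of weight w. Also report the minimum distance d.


Weight distribution: A_0 = 1, A_2 = 1, A_4 = 1, A_6 = 1. Minimum distance d = 2.

Enumerate all 2^2 = 4 messages m ∈ F_2^2.
For each, compute codeword c = mG in F_2^6, then tally its weight.
  m = 00 → c = 000000, weight = 0.
  m = 10 → c = 101110, weight = 4.
  m = 01 → c = 010001, weight = 2.
  m = 11 → c = 111111, weight = 6.
Tally weights:
  weight 0: 1 codewords.
  weight 2: 1 codewords.
  weight 4: 1 codewords.
  weight 6: 1 codewords.
Minimum distance d = smallest w > 0 with A_w > 0 = 2.
Sanity: Σ A_w = 4 = 2^2 = 4 ✓.


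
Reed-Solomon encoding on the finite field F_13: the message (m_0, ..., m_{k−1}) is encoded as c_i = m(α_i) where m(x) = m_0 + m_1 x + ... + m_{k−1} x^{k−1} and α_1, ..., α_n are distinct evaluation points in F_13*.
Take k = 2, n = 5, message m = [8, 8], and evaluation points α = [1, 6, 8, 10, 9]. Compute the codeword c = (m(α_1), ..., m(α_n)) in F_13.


c = [3, 4, 7, 10, 2]

Message polynomial: m(x) = 8 + 8·x (mod 13).
For each evaluation point α_i, compute m(α_i) mod 13:
  α_1 = 1: Horner steps 8 → 3, so m(1) = 3.
  α_2 = 6: Horner steps 8 → 4, so m(6) = 4.
  α_3 = 8: Horner steps 8 → 7, so m(8) = 7.
  α_4 = 10: Horner steps 8 → 10, so m(10) = 10.
  α_5 = 9: Horner steps 8 → 2, so m(9) = 2.
Codeword c = [3, 4, 7, 10, 2] ∈ F_13^5.


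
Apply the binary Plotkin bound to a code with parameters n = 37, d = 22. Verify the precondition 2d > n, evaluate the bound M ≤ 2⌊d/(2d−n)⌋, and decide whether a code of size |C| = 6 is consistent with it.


Plotkin bound M ≤ 6; given |C| = 6 ≤ bound (satisfied).

Check applicability: 2d = 44, n = 37.
2d − n = 7 > 0, so Plotkin applies.
Compute d/(2d−n) = 22/7 ≈ 3.1429.
⌊d/(2d−n)⌋ = 3.
Plotkin bound: M ≤ 2·3 = 6.
Given |C| = 6, check: satisfied.
This |C| is at the Plotkin bound.


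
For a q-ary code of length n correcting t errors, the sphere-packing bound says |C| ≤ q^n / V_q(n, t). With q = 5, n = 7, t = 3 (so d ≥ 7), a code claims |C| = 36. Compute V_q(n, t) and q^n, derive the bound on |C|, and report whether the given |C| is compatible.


V_q(n, t) = 2605, q^n = 78125, Hamming bound = 29, |C| = 36 > bound (violated).

Step 1: Compute V_q(n, t) = Σ_{j=0}^3 C(n, j) (q−1)^j.
  j = 0: C(7,0)·(4)^0 = 1·1 = 1.
  j = 1: C(7,1)·(4)^1 = 7·4 = 28.
  j = 2: C(7,2)·(4)^2 = 21·16 = 336.
  j = 3: C(7,3)·(4)^3 = 35·64 = 2240.
  V_q(n, t) = 1 + 28 + 336 + 2240 = 2605.
Step 2: q^n = 5^7 = 78125.
Step 3: Hamming bound ⌊q^n / V_q(n,t)⌋ = ⌊78125/2605⌋ = 29.
Step 4: Compare |C| = 36 to 29: violated.
The claimed |C| lies above the Hamming bound, so no 5-ary code of length 7 with d ≥ 7 can have 36 codewords.


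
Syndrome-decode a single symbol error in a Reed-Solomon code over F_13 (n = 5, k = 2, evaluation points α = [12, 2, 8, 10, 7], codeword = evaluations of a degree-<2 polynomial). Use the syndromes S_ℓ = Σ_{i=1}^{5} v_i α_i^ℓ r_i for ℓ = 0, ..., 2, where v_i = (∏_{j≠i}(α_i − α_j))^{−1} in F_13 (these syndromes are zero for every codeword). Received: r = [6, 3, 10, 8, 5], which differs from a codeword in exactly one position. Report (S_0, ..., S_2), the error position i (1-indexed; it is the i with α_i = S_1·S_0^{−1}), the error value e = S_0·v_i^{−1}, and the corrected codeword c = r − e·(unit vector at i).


S = (11, 12, 6), error at position 5, error magnitude e = 7, c = [6, 3, 10, 8, 11].

Step 1: column multipliers v_i = (∏_{j≠i}(α_i − α_j))^{−1} mod 13.
  i = 1 (α = 12): (12−2)(12−8)(12−10)(12−7) = 10·4·2·5 = 400 ≡ 10, so v_1 = 10^{−1} = 4 (mod 13).
  i = 2 (α = 2): (2−12)(2−8)(2−10)(2−7) = (−10)·(−6)·(−8)·(−5) = 2400 ≡ 8, so v_2 = 8^{−1} = 5 (mod 13).
  i = 3 (α = 8): (8−12)(8−2)(8−10)(8−7) = (−4)·6·(−2)·1 = 48 ≡ 9, so v_3 = 9^{−1} = 3 (mod 13).
  i = 4 (α = 10): (10−12)(10−2)(10−8)(10−7) = (−2)·8·2·3 = −96 ≡ 8, so v_4 = 8^{−1} = 5 (mod 13).
  i = 5 (α = 7): (7−12)(7−2)(7−8)(7−10) = (−5)·5·(−1)·(−3) = −75 ≡ 3, so v_5 = 3^{−1} = 9 (mod 13).
  v = [4, 5, 3, 5, 9].
Step 2: syndromes of r = [6, 3, 10, 8, 5] (all sums mod 13).
  S_0 = Σ v_i r_i = 4·6 + 5·3 + 3·10 + 5·8 + 9·5 = 154 ≡ 11.
  S_1 = Σ v_i α_i r_i = 4·12·6 + 5·2·3 + 3·8·10 + 5·10·8 + 9·7·5 = 1273 ≡ 12.
  α_i^2 mod 13 = [1, 4, 12, 9, 10].
  S_2 = Σ v_i α_i^2 r_i = 4·1·6 + 5·4·3 + 3·12·10 + 5·9·8 + 9·10·5 = 1254 ≡ 6.
  S = (11, 12, 6) ≠ 0, so r is not a codeword (an error is present).
Step 3: locate the error. For a single error e at position i, S_ℓ = v_i·e·α_i^ℓ, so α_err = S_1/S_0.
  S_0^{−1} = 11^{−1} = 6 (mod 13), so α_err = 12·6 = 72 ≡ 7 = α_5. Error position i = 5.
  Consistency check: S_2/S_1 = 6·12 = 72 ≡ 7 = α_err ✓ (single-error assumption holds).
Step 4: error magnitude e = S_0/v_5 = S_0·∏_{j≠5}(α_5 − α_j) = 11·3 = 33 ≡ 7 (mod 13).
Step 5: correct position 5: c_5 = r_5 − e = 5 − 7 ≡ 11 (mod 13). Hence c = [6, 3, 10, 8, 11].
  Check: interpolating c through the α_i gives m(x) = 5 + 12·x (degree < 2) with m(α_i) = c_i for every i, so c is indeed a codeword.


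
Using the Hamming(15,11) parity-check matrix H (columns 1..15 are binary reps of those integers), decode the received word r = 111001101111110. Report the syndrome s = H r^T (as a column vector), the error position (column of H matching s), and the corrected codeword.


s = (0, 1, 1, 0)^T, error position = 6, corrected codeword c = 111000101111110

Compute s = H r^T mod 2 one row at a time:
  s_1 = 0 + 1 + 1 + 1 + 1 + 1 + 1 + 0 = 6 ≡ 0 (mod 2).
  s_2 = 0 + 0 + 1 + 1 + 1 + 1 + 1 + 0 = 5 ≡ 1 (mod 2).
  s_3 = 1 + 1 + 1 + 1 + 1 + 1 + 1 + 0 = 7 ≡ 1 (mod 2).
  s_4 = 1 + 1 + 0 + 1 + 1 + 1 + 1 + 0 = 6 ≡ 0 (mod 2).
s = (0, 1, 1, 0)^T — this equals column 6 of H (binary 0110), so error is at position 6.
Correct: flip bit 6 of r = 111001101111110 to get c = 111000101111110.


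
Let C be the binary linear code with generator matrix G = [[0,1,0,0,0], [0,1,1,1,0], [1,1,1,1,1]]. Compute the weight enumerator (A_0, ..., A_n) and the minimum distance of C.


Weight distribution: A_0 = 1, A_1 = 1, A_2 = 2, A_3 = 2, A_4 = 1, A_5 = 1. Minimum distance d = 1.

Enumerate all 2^3 = 8 messages m ∈ F_2^3.
For each, compute codeword c = mG in F_2^5, then tally its weight.
  m = 000 → c = 00000, weight = 0.
  m = 100 → c = 01000, weight = 1.
  m = 010 → c = 01110, weight = 3.
  m = 110 → c = 00110, weight = 2.
  m = 001 → c = 11111, weight = 5.
  m = 101 → c = 10111, weight = 4.
  m = 011 → c = 10001, weight = 2.
  m = 111 → c = 11001, weight = 3.
Tally weights:
  weight 0: 1 codewords.
  weight 1: 1 codewords.
  weight 2: 2 codewords.
  weight 3: 2 codewords.
  weight 4: 1 codewords.
  weight 5: 1 codewords.
Minimum distance d = smallest w > 0 with A_w > 0 = 1.
Sanity: Σ A_w = 8 = 2^3 = 8 ✓.


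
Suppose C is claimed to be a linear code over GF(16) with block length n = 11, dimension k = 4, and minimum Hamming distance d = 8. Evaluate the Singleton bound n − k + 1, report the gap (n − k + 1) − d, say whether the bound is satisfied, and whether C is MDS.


Singleton RHS = n − k + 1 = 8, slack = 0, bound satisfied, MDS.

Singleton bound: d ≤ n − k + 1.
Here n = 11, k = 4, so n − k + 1 = 8.
Given d = 8, check d ≤ 8: YES.
Slack = (n − k + 1) − d = 0.
The code is MDS (slack = 0).
Description: the claimed parameters are [11, 4, 8]_16; such a code would be MDS (meets Singleton bound).


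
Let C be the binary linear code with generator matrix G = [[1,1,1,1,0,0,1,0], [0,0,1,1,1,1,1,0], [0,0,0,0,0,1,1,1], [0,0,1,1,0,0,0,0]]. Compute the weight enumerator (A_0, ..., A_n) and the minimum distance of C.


Weight distribution: A_0 = 1, A_2 = 2, A_3 = 3, A_4 = 3, A_5 = 4, A_6 = 2, A_7 = 1. Minimum distance d = 2.

Enumerate all 2^4 = 16 messages m ∈ F_2^4.
For each, compute codeword c = mG in F_2^8, then tally its weight.
  m = 0000 → c = 00000000, weight = 0.
  m = 1000 → c = 11110010, weight = 5.
  m = 0100 → c = 00111110, weight = 5.
  m = 1100 → c = 11001100, weight = 4.
  m = 0010 → c = 00000111, weight = 3.
  m = 1010 → c = 11110101, weight = 6.
  m = 0110 → c = 00111001, weight = 4.
  m = 1110 → c = 11001011, weight = 5.
  m = 0001 → c = 00110000, weight = 2.
  m = 1001 → c = 11000010, weight = 3.
  m = 0101 → c = 00001110, weight = 3.
  m = 1101 → c = 11111100, weight = 6.
  m = 0011 → c = 00110111, weight = 5.
  m = 1011 → c = 11000101, weight = 4.
  m = 0111 → c = 00001001, weight = 2.
  m = 1111 → c = 11111011, weight = 7.
Tally weights:
  weight 0: 1 codewords.
  weight 2: 2 codewords.
  weight 3: 3 codewords.
  weight 4: 3 codewords.
  weight 5: 4 codewords.
  weight 6: 2 codewords.
  weight 7: 1 codewords.
Minimum distance d = smallest w > 0 with A_w > 0 = 2.
Sanity: Σ A_w = 16 = 2^4 = 16 ✓.


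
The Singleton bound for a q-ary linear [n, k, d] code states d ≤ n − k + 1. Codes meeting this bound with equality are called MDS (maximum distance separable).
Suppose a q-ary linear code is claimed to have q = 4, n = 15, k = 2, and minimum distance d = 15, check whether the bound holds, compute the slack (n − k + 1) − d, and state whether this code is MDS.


Singleton RHS = n − k + 1 = 14, slack = -1, bound violated (no such code; not MDS).

Singleton bound: d ≤ n − k + 1.
Here n = 15, k = 2, so n − k + 1 = 14.
Given d = 15, check d ≤ 14: NO.
Slack = (n − k + 1) − d = -1.
The slack is negative: d = 15 exceeds n − k + 1 = 14 by 1, so the Singleton bound is violated and no linear [15, 2, 15]_4 code can exist. In particular it is not MDS (MDS requires d = n − k + 1 exactly).
Description: the claimed parameters are [15, 2, 15]_4; such a code would be impossible (violates the Singleton bound).


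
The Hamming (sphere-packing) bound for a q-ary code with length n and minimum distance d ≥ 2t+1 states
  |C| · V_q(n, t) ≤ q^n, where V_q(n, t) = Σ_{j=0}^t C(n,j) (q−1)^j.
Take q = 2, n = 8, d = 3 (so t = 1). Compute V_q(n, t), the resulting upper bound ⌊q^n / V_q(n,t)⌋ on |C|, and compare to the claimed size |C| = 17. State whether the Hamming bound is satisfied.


V_q(n, t) = 9, q^n = 256, Hamming bound = 28, |C| = 17 ≤ bound (satisfied).

Step 1: Compute V_q(n, t) = Σ_{j=0}^1 C(n, j) (q−1)^j.
  j = 0: C(8,0)·(1)^0 = 1·1 = 1.
  j = 1: C(8,1)·(1)^1 = 8·1 = 8.
  V_q(n, t) = 1 + 8 = 9.
Step 2: q^n = 2^8 = 256.
Step 3: Hamming bound ⌊q^n / V_q(n,t)⌋ = ⌊256/9⌋ = 28.
Step 4: Compare |C| = 17 to 28: satisfied.
The claimed |C| lies below the Hamming bound.


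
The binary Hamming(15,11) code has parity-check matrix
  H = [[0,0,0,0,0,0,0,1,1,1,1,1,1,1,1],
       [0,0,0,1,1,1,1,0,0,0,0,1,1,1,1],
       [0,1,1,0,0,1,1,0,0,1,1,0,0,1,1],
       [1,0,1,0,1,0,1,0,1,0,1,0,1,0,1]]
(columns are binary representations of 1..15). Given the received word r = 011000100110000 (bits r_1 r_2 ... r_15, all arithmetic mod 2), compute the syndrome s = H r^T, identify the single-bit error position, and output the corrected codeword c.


s = (0, 1, 1, 1)^T, error position = 7, corrected codeword c = 011000000110000

Compute s = H r^T mod 2 one row at a time:
  s_1 = 0 + 0 + 1 + 1 + 0 + 0 + 0 + 0 = 2 ≡ 0 (mod 2).
  s_2 = 0 + 0 + 0 + 1 + 0 + 0 + 0 + 0 = 1 ≡ 1 (mod 2).
  s_3 = 1 + 1 + 0 + 1 + 1 + 1 + 0 + 0 = 5 ≡ 1 (mod 2).
  s_4 = 0 + 1 + 0 + 1 + 0 + 1 + 0 + 0 = 3 ≡ 1 (mod 2).
s = (0, 1, 1, 1)^T — this equals column 7 of H (binary 0111), so error is at position 7.
Correct: flip bit 7 of r = 011000100110000 to get c = 011000000110000.


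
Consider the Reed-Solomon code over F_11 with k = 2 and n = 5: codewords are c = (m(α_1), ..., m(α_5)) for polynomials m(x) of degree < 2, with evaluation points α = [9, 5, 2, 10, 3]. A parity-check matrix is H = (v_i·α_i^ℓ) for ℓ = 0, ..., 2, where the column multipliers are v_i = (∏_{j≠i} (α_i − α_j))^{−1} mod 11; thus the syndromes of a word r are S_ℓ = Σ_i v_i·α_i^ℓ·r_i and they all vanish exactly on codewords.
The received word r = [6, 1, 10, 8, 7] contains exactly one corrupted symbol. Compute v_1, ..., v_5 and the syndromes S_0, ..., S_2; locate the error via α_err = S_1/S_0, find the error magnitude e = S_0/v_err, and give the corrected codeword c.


S = (9, 4, 3), error at position 1, error magnitude e = 6, c = [0, 1, 10, 8, 7].

Step 1: column multipliers v_i = (∏_{j≠i}(α_i − α_j))^{−1} mod 11.
  i = 1 (α = 9): (9−5)(9−2)(9−10)(9−3) = 4·7·(−1)·6 = −168 ≡ 8, so v_1 = 8^{−1} = 7 (mod 11).
  i = 2 (α = 5): (5−9)(5−2)(5−10)(5−3) = (−4)·3·(−5)·2 = 120 ≡ 10, so v_2 = 10^{−1} = 10 (mod 11).
  i = 3 (α = 2): (2−9)(2−5)(2−10)(2−3) = (−7)·(−3)·(−8)·(−1) = 168 ≡ 3, so v_3 = 3^{−1} = 4 (mod 11).
  i = 4 (α = 10): (10−9)(10−5)(10−2)(10−3) = 1·5·8·7 = 280 ≡ 5, so v_4 = 5^{−1} = 9 (mod 11).
  i = 5 (α = 3): (3−9)(3−5)(3−2)(3−10) = (−6)·(−2)·1·(−7) = −84 ≡ 4, so v_5 = 4^{−1} = 3 (mod 11).
  v = [7, 10, 4, 9, 3].
Step 2: syndromes of r = [6, 1, 10, 8, 7] (all sums mod 11).
  S_0 = Σ v_i r_i = 7·6 + 10·1 + 4·10 + 9·8 + 3·7 = 185 ≡ 9.
  S_1 = Σ v_i α_i r_i = 7·9·6 + 10·5·1 + 4·2·10 + 9·10·8 + 3·3·7 = 1291 ≡ 4.
  α_i^2 mod 11 = [4, 3, 4, 1, 9].
  S_2 = Σ v_i α_i^2 r_i = 7·4·6 + 10·3·1 + 4·4·10 + 9·1·8 + 3·9·7 = 619 ≡ 3.
  S = (9, 4, 3) ≠ 0, so r is not a codeword (an error is present).
Step 3: locate the error. For a single error e at position i, S_ℓ = v_i·e·α_i^ℓ, so α_err = S_1/S_0.
  S_0^{−1} = 9^{−1} = 5 (mod 11), so α_err = 4·5 = 20 ≡ 9 = α_1. Error position i = 1.
  Consistency check: S_2/S_1 = 3·3 = 9 ≡ 9 = α_err ✓ (single-error assumption holds).
Step 4: error magnitude e = S_0/v_1 = S_0·∏_{j≠1}(α_1 − α_j) = 9·8 = 72 ≡ 6 (mod 11).
Step 5: correct position 1: c_1 = r_1 − e = 6 − 6 ≡ 0 (mod 11). Hence c = [0, 1, 10, 8, 7].
  Check: interpolating c through the α_i gives m(x) = 5 + 8·x (degree < 2) with m(α_i) = c_i for every i, so c is indeed a codeword.
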